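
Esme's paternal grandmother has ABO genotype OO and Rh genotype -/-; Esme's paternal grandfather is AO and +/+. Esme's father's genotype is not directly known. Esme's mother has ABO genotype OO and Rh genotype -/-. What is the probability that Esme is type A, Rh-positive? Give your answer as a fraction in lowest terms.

1/8

Esme's father's ABO genotype from OO × AO: 1/2 AO, 1/2 OO.
Crossing each possibility with the mother OO and summing P(type A): 1/2·1/2 + 1/2·0 = 1/4.
Similarly for Rh via the father's Rh distribution: P(Rh+) = 1/2.
Independent loci: 1/4 × 1/2 = 1/8.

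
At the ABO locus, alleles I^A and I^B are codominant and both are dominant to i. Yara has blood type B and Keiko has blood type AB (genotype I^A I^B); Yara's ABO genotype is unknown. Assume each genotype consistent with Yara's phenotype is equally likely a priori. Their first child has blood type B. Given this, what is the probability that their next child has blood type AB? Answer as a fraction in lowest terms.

3/8

Possible genotypes: Yara ∈ {I^B I^B, I^B i}; Keiko ∈ {I^A I^B}.
Weight each parental genotype pair by prior × P(type-B child):
  I^B I^B × I^A I^B: posterior weight 1/2; P(next child type AB) = 1/2.
  I^B i × I^A I^B: posterior weight 1/2; P(next child type AB) = 1/4.
Weighted sum = 3/8.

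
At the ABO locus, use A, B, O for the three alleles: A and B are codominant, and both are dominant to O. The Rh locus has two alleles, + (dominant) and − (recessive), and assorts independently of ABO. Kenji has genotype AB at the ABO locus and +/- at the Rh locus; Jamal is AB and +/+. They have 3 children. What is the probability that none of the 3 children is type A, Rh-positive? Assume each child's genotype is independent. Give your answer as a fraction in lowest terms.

27/64

ABO cross AB × AB → 1/4 A, 1/4 B, 1/2 AB.
Rh cross +/- × +/+ → 1 Rh+; so P(type A, Rh-positive) = 1/4 × 1 = 1/4 per child.
P(not type A, Rh-positive) = 3/4 for one child; (3/4)^3 = 27/64.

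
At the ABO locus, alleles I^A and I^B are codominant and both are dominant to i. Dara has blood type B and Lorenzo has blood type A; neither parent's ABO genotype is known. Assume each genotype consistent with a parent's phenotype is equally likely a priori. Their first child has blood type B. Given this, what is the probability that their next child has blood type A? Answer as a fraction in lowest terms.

1/12

Possible genotypes: Dara ∈ {I^B I^B, I^B i}; Lorenzo ∈ {I^A I^A, I^A i}.
Weight each parental genotype pair by prior × P(type-B child):
  I^B I^B × I^A i: posterior weight 2/3; P(next child type A) = 0.
  I^B i × I^A i: posterior weight 1/3; P(next child type A) = 1/4.
Weighted sum = 1/12.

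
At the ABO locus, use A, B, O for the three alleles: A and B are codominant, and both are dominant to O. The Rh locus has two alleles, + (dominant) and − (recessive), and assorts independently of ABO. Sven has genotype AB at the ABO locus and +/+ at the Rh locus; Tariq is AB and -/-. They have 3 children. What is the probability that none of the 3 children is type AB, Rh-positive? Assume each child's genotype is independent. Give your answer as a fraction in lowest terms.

1/8

ABO cross AB × AB → 1/4 A, 1/4 B, 1/2 AB.
Rh cross +/+ × -/- → 1 Rh+; so P(type AB, Rh-positive) = 1/2 × 1 = 1/2 per child.
P(not type AB, Rh-positive) = 1/2 for one child; (1/2)^3 = 1/8.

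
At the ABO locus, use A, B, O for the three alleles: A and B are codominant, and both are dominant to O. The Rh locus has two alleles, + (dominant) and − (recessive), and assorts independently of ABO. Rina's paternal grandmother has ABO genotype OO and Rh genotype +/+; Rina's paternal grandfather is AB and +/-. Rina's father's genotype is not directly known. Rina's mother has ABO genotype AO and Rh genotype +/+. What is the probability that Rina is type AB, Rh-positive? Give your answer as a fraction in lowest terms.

1/8

Rina's father's ABO genotype from OO × AB: 1/2 AO, 1/2 BO.
Crossing each possibility with the mother AO and summing P(type AB): 1/2·0 + 1/2·1/4 = 1/8.
Similarly for Rh via the father's Rh distribution: P(Rh+) = 1.
Independent loci: 1/8 × 1 = 1/8.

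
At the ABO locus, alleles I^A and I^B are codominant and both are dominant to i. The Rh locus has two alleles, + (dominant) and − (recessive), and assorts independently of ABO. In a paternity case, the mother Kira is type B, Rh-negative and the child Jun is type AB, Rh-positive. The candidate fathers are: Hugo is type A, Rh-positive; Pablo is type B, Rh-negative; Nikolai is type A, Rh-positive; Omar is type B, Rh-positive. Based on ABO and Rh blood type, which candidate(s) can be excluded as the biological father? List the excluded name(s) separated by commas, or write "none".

Pablo, Omar

A candidate is excluded only if no genotype consistent with his phenotype could produce a type AB, Rh-positive child with a type B, Rh-negative mother.
Pablo (type B, Rh-): no genotype consistent with that phenotype can produce a type-AB Rh+ child with a type-B mother.
Omar (type B, Rh+): no genotype consistent with that phenotype can produce a type-AB Rh+ child with a type-B mother.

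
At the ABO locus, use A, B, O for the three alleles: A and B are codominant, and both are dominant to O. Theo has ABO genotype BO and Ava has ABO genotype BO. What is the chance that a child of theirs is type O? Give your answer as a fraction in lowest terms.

1/4

ABO cross BO × BO → offspring phenotypes: 1/4 O, 3/4 B.
So P(type O) = 1/4.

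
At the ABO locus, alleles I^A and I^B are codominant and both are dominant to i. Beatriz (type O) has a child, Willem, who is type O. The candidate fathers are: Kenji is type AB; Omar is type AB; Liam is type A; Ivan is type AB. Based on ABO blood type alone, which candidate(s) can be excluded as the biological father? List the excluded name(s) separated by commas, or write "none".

A candidate is excluded only if no genotype consistent with his phenotype could produce a type O child with a type O mother.
Kenji (type AB): no genotype consistent with that phenotype can produce a type-O child with a type-O mother.
Omar (type AB): no genotype consistent with that phenotype can produce a type-O child with a type-O mother.
Ivan (type AB): no genotype consistent with that phenotype can produce a type-O child with a type-O mother.

Kenji, Omar, Ivan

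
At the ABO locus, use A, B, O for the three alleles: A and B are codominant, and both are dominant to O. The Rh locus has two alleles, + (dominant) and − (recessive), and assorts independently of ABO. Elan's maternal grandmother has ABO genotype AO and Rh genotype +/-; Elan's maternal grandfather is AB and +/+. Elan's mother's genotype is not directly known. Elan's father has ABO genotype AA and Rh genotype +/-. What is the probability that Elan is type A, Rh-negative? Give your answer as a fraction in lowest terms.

3/32

Elan's mother's ABO genotype from AO × AB: 1/4 AA, 1/4 AB, 1/4 AO, 1/4 BO.
Crossing each possibility with the father AA and summing P(type A): 1/4·1 + 1/4·1/2 + 1/4·1 + 1/4·1/2 = 3/4.
Similarly for Rh via the mother's Rh distribution: P(Rh-) = 1/8.
Independent loci: 3/4 × 1/8 = 3/32.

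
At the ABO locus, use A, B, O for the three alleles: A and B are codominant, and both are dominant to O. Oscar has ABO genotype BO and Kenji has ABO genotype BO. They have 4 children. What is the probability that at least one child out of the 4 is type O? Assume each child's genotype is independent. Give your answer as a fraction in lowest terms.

175/256

ABO cross BO × BO → 1/4 O, 3/4 B.
So P(type O) = 1/4 per child.
P(none) = (3/4)^4 = 81/256; P(at least one) = 1 − 81/256 = 175/256.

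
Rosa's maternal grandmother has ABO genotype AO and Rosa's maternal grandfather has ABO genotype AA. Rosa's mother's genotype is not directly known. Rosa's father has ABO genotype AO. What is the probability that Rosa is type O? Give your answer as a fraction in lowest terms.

Rosa's mother's ABO genotype from AO × AA: 1/2 AA, 1/2 AO.
Crossing each possibility with the father AO and summing P(type O): 1/2·0 + 1/2·1/4 = 1/8.

1/8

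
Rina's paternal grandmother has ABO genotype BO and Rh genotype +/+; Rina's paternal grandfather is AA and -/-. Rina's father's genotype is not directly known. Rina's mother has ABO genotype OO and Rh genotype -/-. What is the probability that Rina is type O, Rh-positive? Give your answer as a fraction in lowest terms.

Rina's father's ABO genotype from BO × AA: 1/2 AB, 1/2 AO.
Crossing each possibility with the mother OO and summing P(type O): 1/2·0 + 1/2·1/2 = 1/4.
Similarly for Rh via the father's Rh distribution: P(Rh+) = 1/2.
Independent loci: 1/4 × 1/2 = 1/8.

1/8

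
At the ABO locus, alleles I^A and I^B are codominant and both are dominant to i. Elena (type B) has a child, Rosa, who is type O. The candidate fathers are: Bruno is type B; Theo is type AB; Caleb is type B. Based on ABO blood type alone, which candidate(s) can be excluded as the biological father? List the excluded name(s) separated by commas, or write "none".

A candidate is excluded only if no genotype consistent with his phenotype could produce a type O child with a type B mother.
Theo (type AB): no genotype consistent with that phenotype can produce a type-O child with a type-B mother.

Theo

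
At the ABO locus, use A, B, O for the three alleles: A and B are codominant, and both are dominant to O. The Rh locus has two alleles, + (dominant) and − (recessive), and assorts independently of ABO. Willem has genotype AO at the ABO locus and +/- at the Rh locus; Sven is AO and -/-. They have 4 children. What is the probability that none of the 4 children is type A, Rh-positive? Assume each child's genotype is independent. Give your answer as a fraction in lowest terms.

625/4096

ABO cross AO × AO → 1/4 O, 3/4 A.
Rh cross +/- × -/- → 1/2 Rh+, 1/2 Rh-; so P(type A, Rh-positive) = 3/4 × 1/2 = 3/8 per child.
P(not type A, Rh-positive) = 5/8 for one child; (5/8)^4 = 625/4096.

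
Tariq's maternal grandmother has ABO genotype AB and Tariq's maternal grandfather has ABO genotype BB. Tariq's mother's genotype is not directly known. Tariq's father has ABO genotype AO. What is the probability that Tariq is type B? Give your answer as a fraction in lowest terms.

3/8

Tariq's mother's ABO genotype from AB × BB: 1/2 AB, 1/2 BB.
Crossing each possibility with the father AO and summing P(type B): 1/2·1/4 + 1/2·1/2 = 3/8.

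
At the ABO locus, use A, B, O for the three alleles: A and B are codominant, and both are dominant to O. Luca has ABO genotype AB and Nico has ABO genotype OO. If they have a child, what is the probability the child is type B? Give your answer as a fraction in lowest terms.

ABO cross AB × OO → offspring phenotypes: 1/2 A, 1/2 B.
So P(type B) = 1/2.

1/2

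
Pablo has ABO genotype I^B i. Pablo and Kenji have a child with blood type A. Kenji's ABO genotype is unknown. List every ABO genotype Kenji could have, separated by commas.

For each candidate genotype of Kenji, check whether crossing it with I^B i can produce every observed child phenotype.
  I^A I^A → possible child types {A, AB} ✓
  I^A I^B → possible child types {A, B, AB} ✓
  I^A i → possible child types {O, A, B, AB} ✓
  I^B I^B → possible child types {B} ✗
  I^B i → possible child types {O, B} ✗
  i i → possible child types {O, B} ✗

I^A I^A, I^A I^B, I^A i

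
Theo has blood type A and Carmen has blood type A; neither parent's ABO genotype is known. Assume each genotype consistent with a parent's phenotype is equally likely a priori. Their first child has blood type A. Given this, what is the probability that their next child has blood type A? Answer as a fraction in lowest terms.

19/20

Possible genotypes: Theo ∈ {I^A I^A, I^A i}; Carmen ∈ {I^A I^A, I^A i}.
Weight each parental genotype pair by prior × P(type-A child):
  I^A I^A × I^A I^A: posterior weight 4/15; P(next child type A) = 1.
  I^A I^A × I^A i: posterior weight 4/15; P(next child type A) = 1.
  I^A i × I^A I^A: posterior weight 4/15; P(next child type A) = 1.
  I^A i × I^A i: posterior weight 1/5; P(next child type A) = 3/4.
Weighted sum = 19/20.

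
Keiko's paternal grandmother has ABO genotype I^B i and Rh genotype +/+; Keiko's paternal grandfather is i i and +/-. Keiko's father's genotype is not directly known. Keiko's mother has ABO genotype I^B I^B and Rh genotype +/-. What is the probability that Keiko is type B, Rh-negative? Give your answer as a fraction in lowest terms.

Keiko's father's ABO genotype from I^B i × i i: 1/2 I^B i, 1/2 i i.
Crossing each possibility with the mother I^B I^B and summing P(type B): 1/2·1 + 1/2·1 = 1.
Similarly for Rh via the father's Rh distribution: P(Rh-) = 1/8.
Independent loci: 1 × 1/8 = 1/8.

1/8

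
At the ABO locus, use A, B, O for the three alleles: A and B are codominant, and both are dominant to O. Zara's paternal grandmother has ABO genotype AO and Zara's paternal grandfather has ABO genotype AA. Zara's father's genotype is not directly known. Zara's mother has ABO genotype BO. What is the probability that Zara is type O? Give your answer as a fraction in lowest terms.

1/8

Zara's father's ABO genotype from AO × AA: 1/2 AA, 1/2 AO.
Crossing each possibility with the mother BO and summing P(type O): 1/2·0 + 1/2·1/4 = 1/8.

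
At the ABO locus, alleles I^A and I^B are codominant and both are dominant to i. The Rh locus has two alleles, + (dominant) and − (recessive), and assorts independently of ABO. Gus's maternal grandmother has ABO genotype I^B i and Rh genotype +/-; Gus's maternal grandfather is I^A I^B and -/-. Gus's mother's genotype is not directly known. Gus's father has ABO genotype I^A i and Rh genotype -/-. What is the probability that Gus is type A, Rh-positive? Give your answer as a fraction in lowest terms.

3/32

Gus's mother's ABO genotype from I^B i × I^A I^B: 1/4 I^A I^B, 1/4 I^A i, 1/4 I^B I^B, 1/4 I^B i.
Crossing each possibility with the father I^A i and summing P(type A): 1/4·1/2 + 1/4·3/4 + 1/4·0 + 1/4·1/4 = 3/8.
Similarly for Rh via the mother's Rh distribution: P(Rh+) = 1/4.
Independent loci: 3/8 × 1/4 = 3/32.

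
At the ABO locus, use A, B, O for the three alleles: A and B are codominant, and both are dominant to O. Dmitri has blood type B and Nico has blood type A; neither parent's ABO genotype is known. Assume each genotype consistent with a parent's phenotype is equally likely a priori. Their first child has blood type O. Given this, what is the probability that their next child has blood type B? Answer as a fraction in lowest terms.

Possible genotypes: Dmitri ∈ {BB, BO}; Nico ∈ {AA, AO}.
Weight each parental genotype pair by prior × P(type-O child):
  BO × AO: posterior weight 1; P(next child type B) = 1/4.
Weighted sum = 1/4.

1/4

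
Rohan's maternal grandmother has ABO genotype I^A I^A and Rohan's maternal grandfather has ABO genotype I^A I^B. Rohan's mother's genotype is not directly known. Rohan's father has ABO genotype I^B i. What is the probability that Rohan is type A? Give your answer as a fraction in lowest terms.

3/8

Rohan's mother's ABO genotype from I^A I^A × I^A I^B: 1/2 I^A I^A, 1/2 I^A I^B.
Crossing each possibility with the father I^B i and summing P(type A): 1/2·1/2 + 1/2·1/4 = 3/8.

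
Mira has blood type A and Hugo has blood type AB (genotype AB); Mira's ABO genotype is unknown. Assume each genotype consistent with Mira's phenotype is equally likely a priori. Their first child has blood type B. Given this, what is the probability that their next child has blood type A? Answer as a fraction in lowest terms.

Possible genotypes: Mira ∈ {AA, AO}; Hugo ∈ {AB}.
Weight each parental genotype pair by prior × P(type-B child):
  AO × AB: posterior weight 1; P(next child type A) = 1/2.
Weighted sum = 1/2.

1/2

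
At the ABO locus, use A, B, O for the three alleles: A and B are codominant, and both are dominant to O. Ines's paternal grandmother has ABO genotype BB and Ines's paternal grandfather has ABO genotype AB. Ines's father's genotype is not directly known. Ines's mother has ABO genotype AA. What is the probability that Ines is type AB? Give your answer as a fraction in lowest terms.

Ines's father's ABO genotype from BB × AB: 1/2 AB, 1/2 BB.
Crossing each possibility with the mother AA and summing P(type AB): 1/2·1/2 + 1/2·1 = 3/4.

3/4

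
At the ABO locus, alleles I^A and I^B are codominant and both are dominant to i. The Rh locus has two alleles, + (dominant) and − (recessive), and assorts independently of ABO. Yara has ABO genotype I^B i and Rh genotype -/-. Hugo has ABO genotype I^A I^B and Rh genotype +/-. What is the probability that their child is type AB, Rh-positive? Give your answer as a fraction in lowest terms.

ABO cross I^B i × I^A I^B → offspring phenotypes: 1/4 A, 1/2 B, 1/4 AB.
Rh cross -/- × +/- → 1/2 Rh+, 1/2 Rh-.
Independent loci: P(type AB, Rh-positive) = 1/4 × 1/2 = 1/8.

1/8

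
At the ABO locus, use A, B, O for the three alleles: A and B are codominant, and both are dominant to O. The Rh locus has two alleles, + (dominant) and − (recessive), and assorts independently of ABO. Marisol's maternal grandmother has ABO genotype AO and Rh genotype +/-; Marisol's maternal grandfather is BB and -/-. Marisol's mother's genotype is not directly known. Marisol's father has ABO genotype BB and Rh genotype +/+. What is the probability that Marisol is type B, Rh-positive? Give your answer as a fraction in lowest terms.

Marisol's mother's ABO genotype from AO × BB: 1/2 AB, 1/2 BO.
Crossing each possibility with the father BB and summing P(type B): 1/2·1/2 + 1/2·1 = 3/4.
Similarly for Rh via the mother's Rh distribution: P(Rh+) = 1.
Independent loci: 3/4 × 1 = 3/4.

3/4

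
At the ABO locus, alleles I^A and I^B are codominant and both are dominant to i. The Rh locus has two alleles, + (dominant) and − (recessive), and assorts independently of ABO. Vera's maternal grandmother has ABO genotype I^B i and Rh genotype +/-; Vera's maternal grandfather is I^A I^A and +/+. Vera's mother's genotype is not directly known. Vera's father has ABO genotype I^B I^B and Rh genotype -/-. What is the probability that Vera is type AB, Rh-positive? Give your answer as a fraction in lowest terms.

Vera's mother's ABO genotype from I^B i × I^A I^A: 1/2 I^A I^B, 1/2 I^A i.
Crossing each possibility with the father I^B I^B and summing P(type AB): 1/2·1/2 + 1/2·1/2 = 1/2.
Similarly for Rh via the mother's Rh distribution: P(Rh+) = 3/4.
Independent loci: 1/2 × 3/4 = 3/8.

3/8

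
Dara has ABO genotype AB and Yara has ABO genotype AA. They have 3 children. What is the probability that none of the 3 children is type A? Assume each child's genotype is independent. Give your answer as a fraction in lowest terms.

1/8

ABO cross AB × AA → 1/2 A, 1/2 AB.
So P(type A) = 1/2 per child.
P(not type A) = 1/2 for one child; (1/2)^3 = 1/8.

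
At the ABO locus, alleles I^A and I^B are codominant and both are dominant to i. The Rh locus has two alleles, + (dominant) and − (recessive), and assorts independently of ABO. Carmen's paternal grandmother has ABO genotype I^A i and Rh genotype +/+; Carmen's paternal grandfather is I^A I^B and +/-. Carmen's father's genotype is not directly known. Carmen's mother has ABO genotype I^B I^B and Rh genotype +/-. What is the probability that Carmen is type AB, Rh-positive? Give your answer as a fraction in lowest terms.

Carmen's father's ABO genotype from I^A i × I^A I^B: 1/4 I^A I^A, 1/4 I^A I^B, 1/4 I^A i, 1/4 I^B i.
Crossing each possibility with the mother I^B I^B and summing P(type AB): 1/4·1 + 1/4·1/2 + 1/4·1/2 + 1/4·0 = 1/2.
Similarly for Rh via the father's Rh distribution: P(Rh+) = 7/8.
Independent loci: 1/2 × 7/8 = 7/16.

7/16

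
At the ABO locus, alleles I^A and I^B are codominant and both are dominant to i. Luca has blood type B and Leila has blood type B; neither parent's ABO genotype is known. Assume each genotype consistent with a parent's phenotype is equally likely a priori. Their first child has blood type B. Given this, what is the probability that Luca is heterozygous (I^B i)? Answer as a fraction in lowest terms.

Possible genotypes: Luca ∈ {I^B I^B, I^B i}; Leila ∈ {I^B I^B, I^B i}.
Weight each parental genotype pair by prior × P(type-B child):
  I^B I^B × I^B I^B: posterior weight 4/15.
  I^B I^B × I^B i: posterior weight 4/15.
  I^B i × I^B I^B: posterior weight 4/15.
  I^B i × I^B i: posterior weight 1/5.
Sum the posterior weight over pairs where Luca is I^B i: 7/15.

7/15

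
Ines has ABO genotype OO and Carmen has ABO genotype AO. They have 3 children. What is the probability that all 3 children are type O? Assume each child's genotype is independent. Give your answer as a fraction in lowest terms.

ABO cross OO × AO → 1/2 O, 1/2 A.
So P(type O) = 1/2 per child.
All 3 independent: (1/2)^3 = 1/8.

1/8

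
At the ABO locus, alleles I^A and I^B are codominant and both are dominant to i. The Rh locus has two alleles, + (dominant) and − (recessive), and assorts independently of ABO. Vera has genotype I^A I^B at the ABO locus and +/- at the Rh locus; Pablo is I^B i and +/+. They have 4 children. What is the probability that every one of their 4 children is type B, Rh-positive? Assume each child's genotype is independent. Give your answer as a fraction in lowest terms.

ABO cross I^A I^B × I^B i → 1/4 A, 1/2 B, 1/4 AB.
Rh cross +/- × +/+ → 1 Rh+; so P(type B, Rh-positive) = 1/2 × 1 = 1/2 per child.
All 4 independent: (1/2)^4 = 1/16.

1/16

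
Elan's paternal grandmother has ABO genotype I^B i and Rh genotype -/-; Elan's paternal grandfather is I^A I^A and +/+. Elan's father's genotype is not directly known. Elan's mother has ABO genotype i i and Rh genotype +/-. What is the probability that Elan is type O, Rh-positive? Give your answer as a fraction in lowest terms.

3/16

Elan's father's ABO genotype from I^B i × I^A I^A: 1/2 I^A I^B, 1/2 I^A i.
Crossing each possibility with the mother i i and summing P(type O): 1/2·0 + 1/2·1/2 = 1/4.
Similarly for Rh via the father's Rh distribution: P(Rh+) = 3/4.
Independent loci: 1/4 × 3/4 = 3/16.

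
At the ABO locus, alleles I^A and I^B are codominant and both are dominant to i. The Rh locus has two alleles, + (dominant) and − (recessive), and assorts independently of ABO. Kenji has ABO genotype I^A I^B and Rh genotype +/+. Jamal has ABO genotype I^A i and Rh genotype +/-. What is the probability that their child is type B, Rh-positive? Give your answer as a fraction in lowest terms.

ABO cross I^A I^B × I^A i → offspring phenotypes: 1/2 A, 1/4 B, 1/4 AB.
Rh cross +/+ × +/- → 1 Rh+.
Independent loci: P(type B, Rh-positive) = 1/4 × 1 = 1/4.

1/4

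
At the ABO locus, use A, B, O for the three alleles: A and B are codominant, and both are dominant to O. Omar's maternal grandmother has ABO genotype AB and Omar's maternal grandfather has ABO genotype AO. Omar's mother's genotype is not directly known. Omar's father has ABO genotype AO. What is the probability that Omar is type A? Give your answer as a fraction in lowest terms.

Omar's mother's ABO genotype from AB × AO: 1/4 AA, 1/4 AB, 1/4 AO, 1/4 BO.
Crossing each possibility with the father AO and summing P(type A): 1/4·1 + 1/4·1/2 + 1/4·3/4 + 1/4·1/4 = 5/8.

5/8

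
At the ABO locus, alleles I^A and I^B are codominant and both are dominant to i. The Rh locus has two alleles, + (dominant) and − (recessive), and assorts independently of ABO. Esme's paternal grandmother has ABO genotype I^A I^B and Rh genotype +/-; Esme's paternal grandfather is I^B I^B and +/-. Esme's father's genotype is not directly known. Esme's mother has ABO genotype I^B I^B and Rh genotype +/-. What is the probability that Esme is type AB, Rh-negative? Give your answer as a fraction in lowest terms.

Esme's father's ABO genotype from I^A I^B × I^B I^B: 1/2 I^A I^B, 1/2 I^B I^B.
Crossing each possibility with the mother I^B I^B and summing P(type AB): 1/2·1/2 + 1/2·0 = 1/4.
Similarly for Rh via the father's Rh distribution: P(Rh-) = 1/4.
Independent loci: 1/4 × 1/4 = 1/16.

1/16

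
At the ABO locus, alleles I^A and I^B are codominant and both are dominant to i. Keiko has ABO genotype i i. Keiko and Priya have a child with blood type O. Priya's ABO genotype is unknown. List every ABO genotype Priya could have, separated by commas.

I^A i, I^B i, i i

For each candidate genotype of Priya, check whether crossing it with i i can produce every observed child phenotype.
  I^A I^A → possible child types {A} ✗
  I^A I^B → possible child types {A, B} ✗
  I^A i → possible child types {O, A} ✓
  I^B I^B → possible child types {B} ✗
  I^B i → possible child types {O, B} ✓
  i i → possible child types {O} ✓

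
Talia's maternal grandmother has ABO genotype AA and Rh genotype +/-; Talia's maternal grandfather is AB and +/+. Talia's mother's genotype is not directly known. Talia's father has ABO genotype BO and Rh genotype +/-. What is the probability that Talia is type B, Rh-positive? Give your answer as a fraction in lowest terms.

Talia's mother's ABO genotype from AA × AB: 1/2 AA, 1/2 AB.
Crossing each possibility with the father BO and summing P(type B): 1/2·0 + 1/2·1/2 = 1/4.
Similarly for Rh via the mother's Rh distribution: P(Rh+) = 7/8.
Independent loci: 1/4 × 7/8 = 7/32.

7/32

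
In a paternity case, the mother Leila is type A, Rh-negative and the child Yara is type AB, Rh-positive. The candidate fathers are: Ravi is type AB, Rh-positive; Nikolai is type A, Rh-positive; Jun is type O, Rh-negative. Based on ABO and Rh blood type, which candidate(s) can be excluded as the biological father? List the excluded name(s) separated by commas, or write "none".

Nikolai, Jun

A candidate is excluded only if no genotype consistent with his phenotype could produce a type AB, Rh-positive child with a type A, Rh-negative mother.
Nikolai (type A, Rh+): no genotype consistent with that phenotype can produce a type-AB Rh+ child with a type-A mother.
Jun (type O, Rh-): no genotype consistent with that phenotype can produce a type-AB Rh+ child with a type-A mother.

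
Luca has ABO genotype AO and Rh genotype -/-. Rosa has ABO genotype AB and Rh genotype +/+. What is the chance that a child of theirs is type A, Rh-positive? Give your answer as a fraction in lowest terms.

1/2

ABO cross AO × AB → offspring phenotypes: 1/2 A, 1/4 B, 1/4 AB.
Rh cross -/- × +/+ → 1 Rh+.
Independent loci: P(type A, Rh-positive) = 1/2 × 1 = 1/2.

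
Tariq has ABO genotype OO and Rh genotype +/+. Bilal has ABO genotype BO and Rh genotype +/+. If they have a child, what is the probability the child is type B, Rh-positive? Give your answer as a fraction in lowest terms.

ABO cross OO × BO → offspring phenotypes: 1/2 O, 1/2 B.
Rh cross +/+ × +/+ → 1 Rh+.
Independent loci: P(type B, Rh-positive) = 1/2 × 1 = 1/2.

1/2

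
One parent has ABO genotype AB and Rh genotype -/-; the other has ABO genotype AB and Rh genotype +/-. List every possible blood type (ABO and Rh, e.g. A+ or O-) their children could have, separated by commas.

Gametes from AB × AB give offspring ABO genotypes AA, AB, BB, i.e. phenotypes A, B, AB.
Rh cross -/- × +/- → phenotypes Rh+, Rh-.
Combining independently: A+, A-, B+, B-, AB+, AB-.

A+, A-, B+, B-, AB+, AB-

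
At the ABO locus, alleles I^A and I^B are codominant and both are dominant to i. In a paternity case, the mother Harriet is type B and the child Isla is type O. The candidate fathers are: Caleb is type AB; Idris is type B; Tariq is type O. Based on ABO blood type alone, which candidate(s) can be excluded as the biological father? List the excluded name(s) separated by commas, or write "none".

A candidate is excluded only if no genotype consistent with his phenotype could produce a type O child with a type B mother.
Caleb (type AB): no genotype consistent with that phenotype can produce a type-O child with a type-B mother.

Caleb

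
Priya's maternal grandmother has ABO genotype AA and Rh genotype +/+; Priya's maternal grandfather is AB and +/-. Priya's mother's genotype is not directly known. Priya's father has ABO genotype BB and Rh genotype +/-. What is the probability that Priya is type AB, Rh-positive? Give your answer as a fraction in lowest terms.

21/32

Priya's mother's ABO genotype from AA × AB: 1/2 AA, 1/2 AB.
Crossing each possibility with the father BB and summing P(type AB): 1/2·1 + 1/2·1/2 = 3/4.
Similarly for Rh via the mother's Rh distribution: P(Rh+) = 7/8.
Independent loci: 3/4 × 7/8 = 21/32.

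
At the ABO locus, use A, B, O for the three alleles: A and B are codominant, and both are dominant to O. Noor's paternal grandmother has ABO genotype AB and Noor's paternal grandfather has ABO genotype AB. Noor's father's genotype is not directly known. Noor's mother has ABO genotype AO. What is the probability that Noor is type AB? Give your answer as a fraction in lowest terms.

1/4

Noor's father's ABO genotype from AB × AB: 1/4 AA, 1/2 AB, 1/4 BB.
Crossing each possibility with the mother AO and summing P(type AB): 1/4·0 + 1/2·1/4 + 1/4·1/2 = 1/4.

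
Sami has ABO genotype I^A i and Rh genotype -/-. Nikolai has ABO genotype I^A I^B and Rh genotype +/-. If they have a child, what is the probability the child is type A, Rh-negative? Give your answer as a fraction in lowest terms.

ABO cross I^A i × I^A I^B → offspring phenotypes: 1/2 A, 1/4 B, 1/4 AB.
Rh cross -/- × +/- → 1/2 Rh+, 1/2 Rh-.
Independent loci: P(type A, Rh-negative) = 1/2 × 1/2 = 1/4.

1/4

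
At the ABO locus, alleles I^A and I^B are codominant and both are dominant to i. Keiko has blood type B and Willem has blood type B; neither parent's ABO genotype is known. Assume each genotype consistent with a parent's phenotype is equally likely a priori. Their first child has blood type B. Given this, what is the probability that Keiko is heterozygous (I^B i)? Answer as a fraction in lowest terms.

Possible genotypes: Keiko ∈ {I^B I^B, I^B i}; Willem ∈ {I^B I^B, I^B i}.
Weight each parental genotype pair by prior × P(type-B child):
  I^B I^B × I^B I^B: posterior weight 4/15.
  I^B I^B × I^B i: posterior weight 4/15.
  I^B i × I^B I^B: posterior weight 4/15.
  I^B i × I^B i: posterior weight 1/5.
Sum the posterior weight over pairs where Keiko is I^B i: 7/15.

7/15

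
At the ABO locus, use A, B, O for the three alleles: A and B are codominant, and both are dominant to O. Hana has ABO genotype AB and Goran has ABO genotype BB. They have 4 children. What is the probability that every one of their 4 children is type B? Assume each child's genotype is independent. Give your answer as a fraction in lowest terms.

1/16

ABO cross AB × BB → 1/2 B, 1/2 AB.
So P(type B) = 1/2 per child.
All 4 independent: (1/2)^4 = 1/16.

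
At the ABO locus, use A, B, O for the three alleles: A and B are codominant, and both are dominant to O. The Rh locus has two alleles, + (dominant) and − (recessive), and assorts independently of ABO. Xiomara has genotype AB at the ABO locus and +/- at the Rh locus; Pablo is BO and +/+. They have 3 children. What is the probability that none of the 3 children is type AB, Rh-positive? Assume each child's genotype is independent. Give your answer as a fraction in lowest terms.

27/64

ABO cross AB × BO → 1/4 A, 1/2 B, 1/4 AB.
Rh cross +/- × +/+ → 1 Rh+; so P(type AB, Rh-positive) = 1/4 × 1 = 1/4 per child.
P(not type AB, Rh-positive) = 3/4 for one child; (3/4)^3 = 27/64.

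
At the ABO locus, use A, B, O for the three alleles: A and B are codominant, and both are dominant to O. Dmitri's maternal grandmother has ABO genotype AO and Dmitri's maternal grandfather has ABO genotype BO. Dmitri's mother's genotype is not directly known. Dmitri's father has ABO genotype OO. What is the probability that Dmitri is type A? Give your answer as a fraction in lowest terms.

Dmitri's mother's ABO genotype from AO × BO: 1/4 AB, 1/4 AO, 1/4 BO, 1/4 OO.
Crossing each possibility with the father OO and summing P(type A): 1/4·1/2 + 1/4·1/2 + 1/4·0 + 1/4·0 = 1/4.

1/4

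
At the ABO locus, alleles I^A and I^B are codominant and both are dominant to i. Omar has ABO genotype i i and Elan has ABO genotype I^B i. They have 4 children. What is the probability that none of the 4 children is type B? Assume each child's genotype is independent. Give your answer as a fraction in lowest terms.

ABO cross i i × I^B i → 1/2 O, 1/2 B.
So P(type B) = 1/2 per child.
P(not type B) = 1/2 for one child; (1/2)^4 = 1/16.

1/16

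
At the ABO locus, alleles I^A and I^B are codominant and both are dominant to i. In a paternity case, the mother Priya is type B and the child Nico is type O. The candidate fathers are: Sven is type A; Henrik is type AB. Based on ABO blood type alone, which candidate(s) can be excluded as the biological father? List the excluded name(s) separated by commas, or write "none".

Henrik

A candidate is excluded only if no genotype consistent with his phenotype could produce a type O child with a type B mother.
Henrik (type AB): no genotype consistent with that phenotype can produce a type-O child with a type-B mother.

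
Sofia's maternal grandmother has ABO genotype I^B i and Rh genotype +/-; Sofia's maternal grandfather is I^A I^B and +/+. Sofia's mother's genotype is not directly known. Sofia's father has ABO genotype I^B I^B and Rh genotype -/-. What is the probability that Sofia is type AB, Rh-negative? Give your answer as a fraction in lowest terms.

1/16

Sofia's mother's ABO genotype from I^B i × I^A I^B: 1/4 I^A I^B, 1/4 I^A i, 1/4 I^B I^B, 1/4 I^B i.
Crossing each possibility with the father I^B I^B and summing P(type AB): 1/4·1/2 + 1/4·1/2 + 1/4·0 + 1/4·0 = 1/4.
Similarly for Rh via the mother's Rh distribution: P(Rh-) = 1/4.
Independent loci: 1/4 × 1/4 = 1/16.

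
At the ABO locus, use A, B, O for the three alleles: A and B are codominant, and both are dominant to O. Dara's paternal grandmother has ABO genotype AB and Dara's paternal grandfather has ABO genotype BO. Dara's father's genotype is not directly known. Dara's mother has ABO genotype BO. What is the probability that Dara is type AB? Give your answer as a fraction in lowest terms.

1/8

Dara's father's ABO genotype from AB × BO: 1/4 AB, 1/4 AO, 1/4 BB, 1/4 BO.
Crossing each possibility with the mother BO and summing P(type AB): 1/4·1/4 + 1/4·1/4 + 1/4·0 + 1/4·0 = 1/8.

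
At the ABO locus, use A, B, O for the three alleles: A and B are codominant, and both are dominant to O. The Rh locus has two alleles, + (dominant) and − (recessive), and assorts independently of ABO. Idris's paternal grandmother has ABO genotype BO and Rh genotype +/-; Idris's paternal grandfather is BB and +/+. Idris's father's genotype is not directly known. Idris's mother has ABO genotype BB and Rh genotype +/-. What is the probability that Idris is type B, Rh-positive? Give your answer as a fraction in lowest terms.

Idris's father's ABO genotype from BO × BB: 1/2 BB, 1/2 BO.
Crossing each possibility with the mother BB and summing P(type B): 1/2·1 + 1/2·1 = 1.
Similarly for Rh via the father's Rh distribution: P(Rh+) = 7/8.
Independent loci: 1 × 7/8 = 7/8.

7/8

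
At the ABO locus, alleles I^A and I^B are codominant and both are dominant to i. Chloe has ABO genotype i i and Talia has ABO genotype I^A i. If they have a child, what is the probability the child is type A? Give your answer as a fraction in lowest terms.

1/2

ABO cross i i × I^A i → offspring phenotypes: 1/2 O, 1/2 A.
So P(type A) = 1/2.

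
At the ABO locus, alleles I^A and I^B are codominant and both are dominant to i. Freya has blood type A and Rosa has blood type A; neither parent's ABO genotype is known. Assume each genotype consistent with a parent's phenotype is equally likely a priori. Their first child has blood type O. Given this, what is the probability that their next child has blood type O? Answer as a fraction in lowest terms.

Possible genotypes: Freya ∈ {I^A I^A, I^A i}; Rosa ∈ {I^A I^A, I^A i}.
Weight each parental genotype pair by prior × P(type-O child):
  I^A i × I^A i: posterior weight 1; P(next child type O) = 1/4.
Weighted sum = 1/4.

1/4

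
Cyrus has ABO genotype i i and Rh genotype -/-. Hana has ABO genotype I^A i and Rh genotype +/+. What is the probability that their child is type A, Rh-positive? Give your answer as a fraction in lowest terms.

1/2

ABO cross i i × I^A i → offspring phenotypes: 1/2 O, 1/2 A.
Rh cross -/- × +/+ → 1 Rh+.
Independent loci: P(type A, Rh-positive) = 1/2 × 1 = 1/2.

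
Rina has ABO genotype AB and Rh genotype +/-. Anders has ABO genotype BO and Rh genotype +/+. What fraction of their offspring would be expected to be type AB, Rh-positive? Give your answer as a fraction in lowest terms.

ABO cross AB × BO → offspring phenotypes: 1/4 A, 1/2 B, 1/4 AB.
Rh cross +/- × +/+ → 1 Rh+.
Independent loci: P(type AB, Rh-positive) = 1/4 × 1 = 1/4.

1/4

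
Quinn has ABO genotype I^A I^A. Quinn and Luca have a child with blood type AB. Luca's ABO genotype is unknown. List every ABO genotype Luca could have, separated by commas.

For each candidate genotype of Luca, check whether crossing it with I^A I^A can produce every observed child phenotype.
  I^A I^A → possible child types {A} ✗
  I^A I^B → possible child types {A, AB} ✓
  I^A i → possible child types {A} ✗
  I^B I^B → possible child types {AB} ✓
  I^B i → possible child types {A, AB} ✓
  i i → possible child types {A} ✗

I^A I^B, I^B I^B, I^B i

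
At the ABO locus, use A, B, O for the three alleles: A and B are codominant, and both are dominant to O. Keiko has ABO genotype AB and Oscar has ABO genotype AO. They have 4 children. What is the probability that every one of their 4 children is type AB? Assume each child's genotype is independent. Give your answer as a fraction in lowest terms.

ABO cross AB × AO → 1/2 A, 1/4 B, 1/4 AB.
So P(type AB) = 1/4 per child.
All 4 independent: (1/4)^4 = 1/256.

1/256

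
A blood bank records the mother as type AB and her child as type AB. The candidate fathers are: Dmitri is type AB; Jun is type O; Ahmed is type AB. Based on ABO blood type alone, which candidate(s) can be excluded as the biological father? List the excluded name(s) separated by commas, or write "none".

A candidate is excluded only if no genotype consistent with his phenotype could produce a type AB child with a type AB mother.
Jun (type O): no genotype consistent with that phenotype can produce a type-AB child with a type-AB mother.

Jun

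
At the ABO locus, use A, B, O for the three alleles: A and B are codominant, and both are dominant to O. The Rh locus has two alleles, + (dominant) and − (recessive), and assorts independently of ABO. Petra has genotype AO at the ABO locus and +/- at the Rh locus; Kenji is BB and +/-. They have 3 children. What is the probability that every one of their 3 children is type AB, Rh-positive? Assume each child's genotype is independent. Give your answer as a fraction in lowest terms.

ABO cross AO × BB → 1/2 B, 1/2 AB.
Rh cross +/- × +/- → 3/4 Rh+, 1/4 Rh-; so P(type AB, Rh-positive) = 1/2 × 3/4 = 3/8 per child.
All 3 independent: (3/8)^3 = 27/512.

27/512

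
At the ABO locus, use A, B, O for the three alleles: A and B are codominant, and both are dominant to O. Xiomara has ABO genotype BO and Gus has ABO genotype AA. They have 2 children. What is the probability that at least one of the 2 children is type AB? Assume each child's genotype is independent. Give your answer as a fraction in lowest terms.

3/4

ABO cross BO × AA → 1/2 A, 1/2 AB.
So P(type AB) = 1/2 per child.
P(none) = (1/2)^2 = 1/4; P(at least one) = 1 − 1/4 = 3/4.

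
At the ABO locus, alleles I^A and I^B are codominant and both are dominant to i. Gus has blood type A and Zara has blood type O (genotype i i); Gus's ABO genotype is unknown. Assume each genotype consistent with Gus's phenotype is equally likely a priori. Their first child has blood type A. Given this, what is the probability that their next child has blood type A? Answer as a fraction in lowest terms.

Possible genotypes: Gus ∈ {I^A I^A, I^A i}; Zara ∈ {i i}.
Weight each parental genotype pair by prior × P(type-A child):
  I^A I^A × i i: posterior weight 2/3; P(next child type A) = 1.
  I^A i × i i: posterior weight 1/3; P(next child type A) = 1/2.
Weighted sum = 5/6.

5/6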